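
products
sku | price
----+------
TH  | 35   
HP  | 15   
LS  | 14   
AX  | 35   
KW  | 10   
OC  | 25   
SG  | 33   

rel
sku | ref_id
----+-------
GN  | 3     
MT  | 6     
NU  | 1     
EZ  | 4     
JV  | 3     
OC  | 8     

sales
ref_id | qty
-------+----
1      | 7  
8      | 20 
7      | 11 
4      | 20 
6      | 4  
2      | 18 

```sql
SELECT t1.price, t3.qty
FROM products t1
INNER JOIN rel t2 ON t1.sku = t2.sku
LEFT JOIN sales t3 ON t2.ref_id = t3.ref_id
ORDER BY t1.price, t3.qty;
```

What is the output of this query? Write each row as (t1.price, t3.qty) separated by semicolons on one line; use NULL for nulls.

Joins associate left-to-right: products INNER JOIN rel on sku gives 1 intermediate row(s).
Then LEFT JOIN `sales t3` on ref_id: each of those 1 rows is kept; rows whose t2.ref_id has no match in t3 get NULL for t3's columns.

(25, 20)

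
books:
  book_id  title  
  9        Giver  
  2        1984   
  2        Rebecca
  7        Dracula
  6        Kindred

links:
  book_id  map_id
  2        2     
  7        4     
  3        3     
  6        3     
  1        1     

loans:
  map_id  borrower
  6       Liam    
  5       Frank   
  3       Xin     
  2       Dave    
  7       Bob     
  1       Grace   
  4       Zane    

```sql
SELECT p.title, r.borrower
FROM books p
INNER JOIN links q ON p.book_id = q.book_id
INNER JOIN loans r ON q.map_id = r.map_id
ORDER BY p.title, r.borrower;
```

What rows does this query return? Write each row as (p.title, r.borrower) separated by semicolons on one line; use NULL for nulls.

Step 1 — p INNER JOIN q on book_id → 4 row(s).
Then INNER JOIN `loans r` on map_id: keep only rows whose q.map_id appears in r.

(1984, Dave); (Dracula, Zane); (Kindred, Xin); (Rebecca, Dave)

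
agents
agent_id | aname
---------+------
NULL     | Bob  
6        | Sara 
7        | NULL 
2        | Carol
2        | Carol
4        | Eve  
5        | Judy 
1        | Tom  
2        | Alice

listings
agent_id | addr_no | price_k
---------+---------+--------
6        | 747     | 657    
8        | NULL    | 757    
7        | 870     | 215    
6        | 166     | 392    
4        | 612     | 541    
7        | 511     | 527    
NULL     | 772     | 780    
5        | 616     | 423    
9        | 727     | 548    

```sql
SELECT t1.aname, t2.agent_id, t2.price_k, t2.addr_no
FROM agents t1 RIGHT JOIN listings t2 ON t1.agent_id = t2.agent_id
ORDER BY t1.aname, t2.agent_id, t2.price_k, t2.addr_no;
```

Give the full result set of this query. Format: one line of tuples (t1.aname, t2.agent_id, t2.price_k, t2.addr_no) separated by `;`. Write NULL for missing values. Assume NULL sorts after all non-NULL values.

(Eve, 4, 541, 612); (Judy, 5, 423, 616); (Sara, 6, 392, 166); (Sara, 6, 657, 747); (NULL, 7, 215, 870); (NULL, 7, 527, 511); (NULL, 8, 757, NULL); (NULL, 9, 548, 727); (NULL, NULL, 780, 772)

RIGHT JOIN keeps every row from `listings`; unmatched rows get NULL for `agents`'s columns.
Matching on t1.agent_id = t2.agent_id. A NULL in a compared column never satisfies the condition.
- t1 row (agent_id=NULL): no match.
- t1 row (agent_id=6): matches 2 t2 row(s) → 2 output row(s).
- t1 row (agent_id=7): matches 2 t2 row(s) → 2 output row(s).
- t1 row (agent_id=2): no match.
- t1 row (agent_id=2): no match.
- t1 row (agent_id=4): matches 1 t2 row(s) → 1 output row(s).
- t1 row (agent_id=5): matches 1 t2 row(s) → 1 output row(s).
- t1 row (agent_id=1): no match.
- t1 row (agent_id=2): no match.
- 3 t2 row(s) had no t1 match → kept, t1 columns NULL.
After projecting and ordering:
t1.aname | t2.agent_id | t2.price_k | t2.addr_no
Eve | 4 | 541 | 612
Judy | 5 | 423 | 616
Sara | 6 | 392 | 166
Sara | 6 | 657 | 747
NULL | 7 | 215 | 870
NULL | 7 | 527 | 511
NULL | 8 | 757 | NULL
NULL | 9 | 548 | 727
NULL | NULL | 780 | 772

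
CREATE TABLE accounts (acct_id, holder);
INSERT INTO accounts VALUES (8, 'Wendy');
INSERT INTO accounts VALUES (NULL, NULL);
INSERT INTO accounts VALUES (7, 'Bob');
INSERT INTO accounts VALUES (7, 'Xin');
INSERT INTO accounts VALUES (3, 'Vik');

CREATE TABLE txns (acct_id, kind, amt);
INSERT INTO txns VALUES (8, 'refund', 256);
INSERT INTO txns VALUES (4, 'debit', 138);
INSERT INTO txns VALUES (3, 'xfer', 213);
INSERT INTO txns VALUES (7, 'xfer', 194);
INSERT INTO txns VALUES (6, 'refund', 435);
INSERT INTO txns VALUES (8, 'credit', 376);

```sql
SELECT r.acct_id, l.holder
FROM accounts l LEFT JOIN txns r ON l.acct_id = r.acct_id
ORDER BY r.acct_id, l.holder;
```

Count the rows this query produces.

6

LEFT JOIN keeps every row from `accounts`; unmatched rows get NULL for `txns`'s columns.
Matching on l.acct_id = r.acct_id. A NULL in a compared column never satisfies the condition.
- l row (acct_id=8): matches 2 r row(s) → 2 output row(s).
- l row (acct_id=NULL): no match → kept, r columns NULL.
- l row (acct_id=7): matches 1 r row(s) → 1 output row(s).
- l row (acct_id=7): matches 1 r row(s) → 1 output row(s).
- l row (acct_id=3): matches 1 r row(s) → 1 output row(s).
Total: 5 matched + 1 padded = 6 rows.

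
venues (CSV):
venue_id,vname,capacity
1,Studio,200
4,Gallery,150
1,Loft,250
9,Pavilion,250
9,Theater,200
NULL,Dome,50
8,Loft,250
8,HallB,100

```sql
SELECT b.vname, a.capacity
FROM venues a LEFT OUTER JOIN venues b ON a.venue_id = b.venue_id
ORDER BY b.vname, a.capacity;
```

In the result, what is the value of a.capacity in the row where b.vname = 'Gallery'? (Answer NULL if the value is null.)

150

LEFT JOIN keeps every row from `venues a`; unmatched rows get NULL for `venues b`'s columns.
Matching on a.venue_id = b.venue_id. A NULL in a compared column never satisfies the condition.
Matched pairs: 13; unmatched a rows kept: 1.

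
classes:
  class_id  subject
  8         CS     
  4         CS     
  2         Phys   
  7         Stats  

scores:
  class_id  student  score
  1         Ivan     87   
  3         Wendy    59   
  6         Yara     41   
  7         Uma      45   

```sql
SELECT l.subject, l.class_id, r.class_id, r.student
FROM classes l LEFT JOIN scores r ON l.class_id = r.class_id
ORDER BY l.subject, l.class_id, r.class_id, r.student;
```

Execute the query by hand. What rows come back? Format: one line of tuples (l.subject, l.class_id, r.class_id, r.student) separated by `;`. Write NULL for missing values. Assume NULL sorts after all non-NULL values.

(CS, 4, NULL, NULL); (CS, 8, NULL, NULL); (Phys, 2, NULL, NULL); (Stats, 7, 7, Uma)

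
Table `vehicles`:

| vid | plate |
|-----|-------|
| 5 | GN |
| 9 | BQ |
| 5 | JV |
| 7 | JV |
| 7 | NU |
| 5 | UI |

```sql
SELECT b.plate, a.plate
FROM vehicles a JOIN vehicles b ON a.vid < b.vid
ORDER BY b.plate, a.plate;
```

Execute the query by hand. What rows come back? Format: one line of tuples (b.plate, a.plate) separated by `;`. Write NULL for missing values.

INNER JOIN keeps only pairs where the ON condition holds.
Matching on a.vid < b.vid.
Matched pairs: 11.

(BQ, GN); (BQ, JV); (BQ, JV); (BQ, NU); (BQ, UI); (JV, GN); (JV, JV); (JV, UI); (NU, GN); (NU, JV); (NU, UI)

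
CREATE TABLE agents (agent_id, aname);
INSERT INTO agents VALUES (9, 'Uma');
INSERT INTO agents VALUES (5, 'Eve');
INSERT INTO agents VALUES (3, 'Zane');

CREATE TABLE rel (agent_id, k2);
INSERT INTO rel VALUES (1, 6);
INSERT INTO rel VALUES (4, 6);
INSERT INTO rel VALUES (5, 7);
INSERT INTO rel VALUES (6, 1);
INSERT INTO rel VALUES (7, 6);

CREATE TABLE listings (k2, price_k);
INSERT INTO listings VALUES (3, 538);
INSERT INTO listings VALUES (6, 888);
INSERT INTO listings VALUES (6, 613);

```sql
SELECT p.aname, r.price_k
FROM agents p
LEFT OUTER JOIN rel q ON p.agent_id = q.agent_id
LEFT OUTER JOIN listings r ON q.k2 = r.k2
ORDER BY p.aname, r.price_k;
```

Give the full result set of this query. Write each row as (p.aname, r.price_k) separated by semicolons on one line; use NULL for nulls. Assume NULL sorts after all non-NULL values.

(Eve, NULL); (Uma, NULL); (Zane, NULL)

Step 1 — p LEFT JOIN q on agent_id → 3 row(s).
Then LEFT JOIN `listings r` on k2: each of those 3 rows is kept; rows whose q.k2 has no match in r get NULL for r's columns.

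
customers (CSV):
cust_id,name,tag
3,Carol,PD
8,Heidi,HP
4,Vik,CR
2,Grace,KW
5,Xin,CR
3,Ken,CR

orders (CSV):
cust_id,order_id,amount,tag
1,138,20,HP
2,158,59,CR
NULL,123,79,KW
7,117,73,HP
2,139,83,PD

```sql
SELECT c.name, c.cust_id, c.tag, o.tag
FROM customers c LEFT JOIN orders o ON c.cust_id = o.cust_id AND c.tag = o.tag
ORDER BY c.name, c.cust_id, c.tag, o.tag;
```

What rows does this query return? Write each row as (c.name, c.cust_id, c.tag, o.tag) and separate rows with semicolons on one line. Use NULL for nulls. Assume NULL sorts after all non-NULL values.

(Carol, 3, PD, NULL); (Grace, 2, KW, NULL); (Heidi, 8, HP, NULL); (Ken, 3, CR, NULL); (Vik, 4, CR, NULL); (Xin, 5, CR, NULL)

LEFT JOIN keeps every row from `customers`; unmatched rows get NULL for `orders`'s columns.
Matching on c.cust_id = o.cust_id AND c.tag = o.tag. A NULL in a compared column never satisfies the condition.
Matched pairs: 0; unmatched c rows kept: 6.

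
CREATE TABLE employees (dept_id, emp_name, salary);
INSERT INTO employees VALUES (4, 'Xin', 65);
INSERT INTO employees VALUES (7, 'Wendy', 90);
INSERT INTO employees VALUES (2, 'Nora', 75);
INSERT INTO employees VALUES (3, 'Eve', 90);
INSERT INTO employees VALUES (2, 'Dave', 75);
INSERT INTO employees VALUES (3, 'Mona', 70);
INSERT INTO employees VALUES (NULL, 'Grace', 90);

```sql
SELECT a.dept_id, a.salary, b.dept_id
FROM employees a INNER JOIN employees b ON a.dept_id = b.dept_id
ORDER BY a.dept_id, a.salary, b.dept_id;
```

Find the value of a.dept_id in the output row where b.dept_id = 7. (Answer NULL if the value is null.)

7

INNER JOIN keeps only pairs where the ON condition holds.
Matching on a.dept_id = b.dept_id. A NULL in a compared column never satisfies the condition.
- a (dept_id=4) pairs with 1 row(s) of b.
- a (dept_id=7) pairs with 1 row(s) of b.
- a (dept_id=2) pairs with 2 row(s) of b.
- a (dept_id=3) pairs with 2 row(s) of b.
- a (dept_id=2) pairs with 2 row(s) of b.
- a (dept_id=3) pairs with 2 row(s) of b.
- a (dept_id=NULL) has no partner → excluded.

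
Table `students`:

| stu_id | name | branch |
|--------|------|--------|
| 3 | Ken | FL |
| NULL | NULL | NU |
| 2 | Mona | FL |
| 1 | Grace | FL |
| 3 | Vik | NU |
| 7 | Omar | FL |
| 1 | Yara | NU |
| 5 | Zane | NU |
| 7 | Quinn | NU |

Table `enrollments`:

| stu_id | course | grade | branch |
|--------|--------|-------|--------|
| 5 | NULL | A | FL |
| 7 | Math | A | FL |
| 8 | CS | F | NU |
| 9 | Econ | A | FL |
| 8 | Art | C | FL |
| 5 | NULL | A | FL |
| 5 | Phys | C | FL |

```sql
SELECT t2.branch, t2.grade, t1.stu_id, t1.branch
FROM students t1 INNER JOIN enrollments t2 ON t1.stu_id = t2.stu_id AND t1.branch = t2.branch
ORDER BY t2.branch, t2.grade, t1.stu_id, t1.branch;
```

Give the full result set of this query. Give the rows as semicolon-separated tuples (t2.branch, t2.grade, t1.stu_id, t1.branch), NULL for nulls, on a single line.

(FL, A, 7, FL)

INNER JOIN keeps only pairs where the ON condition holds.
Matching on t1.stu_id = t2.stu_id AND t1.branch = t2.branch. A NULL in a compared column never satisfies the condition.
Matched pairs: 1.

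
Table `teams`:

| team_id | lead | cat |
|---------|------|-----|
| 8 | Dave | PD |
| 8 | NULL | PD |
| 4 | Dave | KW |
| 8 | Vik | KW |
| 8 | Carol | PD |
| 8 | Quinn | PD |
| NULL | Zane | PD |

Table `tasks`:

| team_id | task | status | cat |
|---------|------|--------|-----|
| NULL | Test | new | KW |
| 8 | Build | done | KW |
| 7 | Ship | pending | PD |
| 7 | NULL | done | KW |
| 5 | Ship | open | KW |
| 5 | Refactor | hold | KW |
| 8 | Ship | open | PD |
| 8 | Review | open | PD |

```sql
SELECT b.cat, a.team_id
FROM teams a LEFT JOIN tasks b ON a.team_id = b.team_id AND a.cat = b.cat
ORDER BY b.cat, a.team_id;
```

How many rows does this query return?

LEFT JOIN keeps every row from `teams`; unmatched rows get NULL for `tasks`'s columns.
Matching on a.team_id = b.team_id AND a.cat = b.cat. A NULL in a compared column never satisfies the condition.
- a row (team_id=8, cat=PD): matches 2 b row(s) → 2 output row(s).
- a row (team_id=8, cat=PD): matches 2 b row(s) → 2 output row(s).
- a row (team_id=4, cat=KW): no match → kept, b columns NULL.
- a row (team_id=8, cat=KW): matches 1 b row(s) → 1 output row(s).
- a row (team_id=8, cat=PD): matches 2 b row(s) → 2 output row(s).
- a row (team_id=8, cat=PD): matches 2 b row(s) → 2 output row(s).
- a row (team_id=NULL, cat=PD): no match → kept, b columns NULL.
Total: 9 matched + 2 padded = 11 rows.

11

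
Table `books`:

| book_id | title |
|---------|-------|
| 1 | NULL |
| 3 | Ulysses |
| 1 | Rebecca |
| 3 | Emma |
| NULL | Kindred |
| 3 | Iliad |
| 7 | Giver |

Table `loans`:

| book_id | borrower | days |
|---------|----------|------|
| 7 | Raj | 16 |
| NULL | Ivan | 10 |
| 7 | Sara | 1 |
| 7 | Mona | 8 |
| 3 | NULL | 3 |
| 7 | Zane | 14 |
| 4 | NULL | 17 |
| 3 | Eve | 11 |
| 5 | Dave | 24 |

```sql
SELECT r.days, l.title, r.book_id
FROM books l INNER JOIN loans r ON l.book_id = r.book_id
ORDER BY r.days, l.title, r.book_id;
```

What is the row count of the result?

10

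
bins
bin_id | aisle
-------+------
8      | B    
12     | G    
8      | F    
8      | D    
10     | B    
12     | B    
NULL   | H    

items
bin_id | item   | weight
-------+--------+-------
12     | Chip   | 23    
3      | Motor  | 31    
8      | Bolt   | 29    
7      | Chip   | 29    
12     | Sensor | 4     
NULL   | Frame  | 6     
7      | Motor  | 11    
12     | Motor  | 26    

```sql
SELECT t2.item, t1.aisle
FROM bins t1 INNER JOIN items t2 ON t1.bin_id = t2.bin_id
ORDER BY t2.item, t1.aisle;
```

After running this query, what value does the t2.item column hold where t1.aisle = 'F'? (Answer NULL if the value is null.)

INNER JOIN keeps only pairs where the ON condition holds.
Matching on t1.bin_id = t2.bin_id. A NULL in a compared column never satisfies the condition.
Matched pairs: 9.

Bolt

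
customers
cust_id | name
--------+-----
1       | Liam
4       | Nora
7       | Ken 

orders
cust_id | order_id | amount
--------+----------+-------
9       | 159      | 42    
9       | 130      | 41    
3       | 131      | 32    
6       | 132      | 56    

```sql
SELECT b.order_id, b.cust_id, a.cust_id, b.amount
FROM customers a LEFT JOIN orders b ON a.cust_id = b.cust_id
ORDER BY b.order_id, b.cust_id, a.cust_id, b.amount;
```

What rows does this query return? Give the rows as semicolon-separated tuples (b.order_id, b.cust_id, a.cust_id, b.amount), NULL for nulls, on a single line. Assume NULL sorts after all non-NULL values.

LEFT JOIN keeps every row from `customers`; unmatched rows get NULL for `orders`'s columns.
Matching on a.cust_id = b.cust_id.
- a row (cust_id=1): no match → kept, b columns NULL.
- a row (cust_id=4): no match → kept, b columns NULL.
- a row (cust_id=7): no match → kept, b columns NULL.
After projecting and ordering:
b.order_id | b.cust_id | a.cust_id | b.amount
NULL | NULL | 1 | NULL
NULL | NULL | 4 | NULL
NULL | NULL | 7 | NULL

(NULL, NULL, 1, NULL); (NULL, NULL, 4, NULL); (NULL, NULL, 7, NULL)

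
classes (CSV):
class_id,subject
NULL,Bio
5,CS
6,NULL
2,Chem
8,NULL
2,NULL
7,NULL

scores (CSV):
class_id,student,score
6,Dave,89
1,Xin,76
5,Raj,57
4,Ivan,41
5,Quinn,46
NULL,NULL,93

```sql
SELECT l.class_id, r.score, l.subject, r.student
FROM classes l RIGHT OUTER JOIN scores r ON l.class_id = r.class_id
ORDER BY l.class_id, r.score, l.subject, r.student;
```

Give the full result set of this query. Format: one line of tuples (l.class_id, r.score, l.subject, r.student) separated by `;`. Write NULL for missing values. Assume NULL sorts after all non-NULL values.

RIGHT JOIN keeps every row from `scores`; unmatched rows get NULL for `classes`'s columns.
Matching on l.class_id = r.class_id. A NULL in a compared column never satisfies the condition.
- l[0] class_id=NULL → no match.
- l[1] class_id=5 → 2 match(es) in r → 2 row(s).
- l[2] class_id=6 → 1 match(es) in r → 1 row(s).
- l[3] class_id=2 → no match.
- l[4] class_id=8 → no match.
- l[5] class_id=2 → no match.
- l[6] class_id=7 → no match.
- 3 r row(s) had no l match → kept, l columns NULL.
After projecting and ordering:
l.class_id | r.score | l.subject | r.student
5 | 46 | CS | Quinn
5 | 57 | CS | Raj
6 | 89 | NULL | Dave
NULL | 41 | NULL | Ivan
NULL | 76 | NULL | Xin
NULL | 93 | NULL | NULL

(5, 46, CS, Quinn); (5, 57, CS, Raj); (6, 89, NULL, Dave); (NULL, 41, NULL, Ivan); (NULL, 76, NULL, Xin); (NULL, 93, NULL, NULL)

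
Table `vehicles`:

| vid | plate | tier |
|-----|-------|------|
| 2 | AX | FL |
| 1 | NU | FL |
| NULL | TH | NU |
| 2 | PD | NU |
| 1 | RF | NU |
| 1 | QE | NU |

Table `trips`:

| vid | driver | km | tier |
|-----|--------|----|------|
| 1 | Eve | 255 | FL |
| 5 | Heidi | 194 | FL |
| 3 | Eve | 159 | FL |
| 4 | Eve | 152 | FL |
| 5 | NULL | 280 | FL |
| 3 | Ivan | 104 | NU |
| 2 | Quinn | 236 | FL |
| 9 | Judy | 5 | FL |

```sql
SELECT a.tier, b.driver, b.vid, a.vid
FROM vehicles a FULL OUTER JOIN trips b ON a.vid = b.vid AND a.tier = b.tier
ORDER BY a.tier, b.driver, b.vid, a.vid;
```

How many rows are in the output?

12

FULL OUTER JOIN keeps every row from both sides; unmatched rows get NULL for the other side's columns.
Matching on a.vid = b.vid AND a.tier = b.tier. A NULL in a compared column never satisfies the condition.
- a (vid=2, tier=FL) pairs with 1 row(s) of b.
- a (vid=1, tier=FL) pairs with 1 row(s) of b.
- a (vid=NULL, tier=NU) has no partner → padded with NULL.
- a (vid=2, tier=NU) has no partner → padded with NULL.
- a (vid=1, tier=NU) has no partner → padded with NULL.
- a (vid=1, tier=NU) has no partner → padded with NULL.
- plus 6 unmatched b row(s), each kept with NULL a columns.
Total: 2 matched + 10 padded = 12 rows.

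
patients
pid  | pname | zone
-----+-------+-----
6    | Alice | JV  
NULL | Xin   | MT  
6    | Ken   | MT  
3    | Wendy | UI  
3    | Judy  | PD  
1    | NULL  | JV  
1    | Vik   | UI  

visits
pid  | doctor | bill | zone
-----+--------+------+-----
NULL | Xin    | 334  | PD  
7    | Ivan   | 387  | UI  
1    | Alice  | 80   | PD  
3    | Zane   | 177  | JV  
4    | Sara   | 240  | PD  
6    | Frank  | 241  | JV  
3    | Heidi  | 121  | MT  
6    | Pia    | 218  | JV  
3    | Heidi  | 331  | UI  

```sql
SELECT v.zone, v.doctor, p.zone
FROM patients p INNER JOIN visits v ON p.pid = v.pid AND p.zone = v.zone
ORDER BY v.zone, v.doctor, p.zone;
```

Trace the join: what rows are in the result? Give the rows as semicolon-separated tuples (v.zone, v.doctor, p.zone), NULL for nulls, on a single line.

(JV, Frank, JV); (JV, Pia, JV); (UI, Heidi, UI)

INNER JOIN keeps only pairs where the ON condition holds.
Matching on p.pid = v.pid AND p.zone = v.zone. A NULL in a compared column never satisfies the condition.
Matched pairs: 3.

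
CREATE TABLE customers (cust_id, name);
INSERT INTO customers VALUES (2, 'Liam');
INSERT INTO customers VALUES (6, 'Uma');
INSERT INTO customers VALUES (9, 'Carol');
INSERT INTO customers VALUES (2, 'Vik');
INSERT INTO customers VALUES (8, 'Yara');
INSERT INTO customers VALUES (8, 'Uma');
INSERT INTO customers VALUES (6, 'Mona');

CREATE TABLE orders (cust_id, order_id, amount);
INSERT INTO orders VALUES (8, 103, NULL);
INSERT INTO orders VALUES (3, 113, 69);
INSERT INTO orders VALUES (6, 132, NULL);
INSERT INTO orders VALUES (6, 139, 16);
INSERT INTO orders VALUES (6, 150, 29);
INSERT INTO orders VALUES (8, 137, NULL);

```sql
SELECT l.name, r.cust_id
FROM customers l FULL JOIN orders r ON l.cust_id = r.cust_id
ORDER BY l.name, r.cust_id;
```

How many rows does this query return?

FULL OUTER JOIN keeps every row from both sides; unmatched rows get NULL for the other side's columns.
Matching on l.cust_id = r.cust_id.
- l[0] cust_id=2 → no match; kept with NULLs on the r side.
- l[1] cust_id=6 → 3 match(es) in r → 3 row(s).
- l[2] cust_id=9 → no match; kept with NULLs on the r side.
- l[3] cust_id=2 → no match; kept with NULLs on the r side.
- l[4] cust_id=8 → 2 match(es) in r → 2 row(s).
- l[5] cust_id=8 → 2 match(es) in r → 2 row(s).
- l[6] cust_id=6 → 3 match(es) in r → 3 row(s).
- 1 r row(s) had no l match → kept, l columns NULL.
Total: 10 matched + 4 padded = 14 rows.

14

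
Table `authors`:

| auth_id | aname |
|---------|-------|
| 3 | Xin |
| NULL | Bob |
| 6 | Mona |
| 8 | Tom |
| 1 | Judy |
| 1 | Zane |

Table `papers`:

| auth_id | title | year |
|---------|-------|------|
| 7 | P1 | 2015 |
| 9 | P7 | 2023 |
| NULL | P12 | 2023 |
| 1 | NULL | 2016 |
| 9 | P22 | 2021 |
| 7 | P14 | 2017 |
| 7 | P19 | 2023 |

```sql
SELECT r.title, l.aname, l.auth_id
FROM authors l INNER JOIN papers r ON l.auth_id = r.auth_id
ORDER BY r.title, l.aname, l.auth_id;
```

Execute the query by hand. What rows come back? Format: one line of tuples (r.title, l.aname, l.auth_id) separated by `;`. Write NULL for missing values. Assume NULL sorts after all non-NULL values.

(NULL, Judy, 1); (NULL, Zane, 1)

INNER JOIN keeps only pairs where the ON condition holds.
Matching on l.auth_id = r.auth_id. A NULL in a compared column never satisfies the condition.
Matched pairs: 2.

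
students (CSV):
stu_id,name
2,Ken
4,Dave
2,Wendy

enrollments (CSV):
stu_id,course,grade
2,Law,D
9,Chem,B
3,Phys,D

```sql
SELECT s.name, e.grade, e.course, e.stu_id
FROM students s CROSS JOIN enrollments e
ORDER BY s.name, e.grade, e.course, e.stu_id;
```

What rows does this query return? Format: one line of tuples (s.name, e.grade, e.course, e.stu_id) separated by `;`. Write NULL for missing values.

(Dave, B, Chem, 9); (Dave, D, Law, 2); (Dave, D, Phys, 3); (Ken, B, Chem, 9); (Ken, D, Law, 2); (Ken, D, Phys, 3); (Wendy, B, Chem, 9); (Wendy, D, Law, 2); (Wendy, D, Phys, 3)

CROSS JOIN pairs every row of `students` with every row of `enrollments`: 3 × 3 = 9 rows.
After projecting and ordering:
s.name | e.grade | e.course | e.stu_id
Dave | B | Chem | 9
Dave | D | Law | 2
Dave | D | Phys | 3
Ken | B | Chem | 9
Ken | D | Law | 2
Ken | D | Phys | 3
Wendy | B | Chem | 9
Wendy | D | Law | 2
Wendy | D | Phys | 3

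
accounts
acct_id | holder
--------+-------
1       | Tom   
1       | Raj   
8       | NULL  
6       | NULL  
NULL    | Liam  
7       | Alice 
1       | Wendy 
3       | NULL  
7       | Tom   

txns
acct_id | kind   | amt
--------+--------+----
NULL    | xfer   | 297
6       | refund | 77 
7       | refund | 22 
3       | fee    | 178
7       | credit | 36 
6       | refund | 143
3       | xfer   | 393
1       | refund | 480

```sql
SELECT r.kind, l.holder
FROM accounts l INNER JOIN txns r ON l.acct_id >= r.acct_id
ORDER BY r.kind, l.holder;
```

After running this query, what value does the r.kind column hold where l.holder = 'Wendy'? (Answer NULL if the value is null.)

refund

INNER JOIN keeps only pairs where the ON condition holds.
Matching on l.acct_id >= r.acct_id. A NULL in a compared column never satisfies the condition.
- acct_id=1: 1 matching r row(s), so 1 row(s) emitted.
- acct_id=1: 1 matching r row(s), so 1 row(s) emitted.
- acct_id=8: 7 matching r row(s), so 7 row(s) emitted.
- acct_id=6: 5 matching r row(s), so 5 row(s) emitted.
- acct_id=NULL: no matching r row, dropped.
- acct_id=7: 7 matching r row(s), so 7 row(s) emitted.
- acct_id=1: 1 matching r row(s), so 1 row(s) emitted.
- acct_id=3: 3 matching r row(s), so 3 row(s) emitted.
- acct_id=7: 7 matching r row(s), so 7 row(s) emitted.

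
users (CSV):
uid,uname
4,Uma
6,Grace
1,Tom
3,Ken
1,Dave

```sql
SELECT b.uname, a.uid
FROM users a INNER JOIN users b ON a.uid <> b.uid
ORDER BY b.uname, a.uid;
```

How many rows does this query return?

18

INNER JOIN keeps only pairs where the ON condition holds.
Matching on a.uid <> b.uid.
Matched pairs: 18.
Total: 18 rows.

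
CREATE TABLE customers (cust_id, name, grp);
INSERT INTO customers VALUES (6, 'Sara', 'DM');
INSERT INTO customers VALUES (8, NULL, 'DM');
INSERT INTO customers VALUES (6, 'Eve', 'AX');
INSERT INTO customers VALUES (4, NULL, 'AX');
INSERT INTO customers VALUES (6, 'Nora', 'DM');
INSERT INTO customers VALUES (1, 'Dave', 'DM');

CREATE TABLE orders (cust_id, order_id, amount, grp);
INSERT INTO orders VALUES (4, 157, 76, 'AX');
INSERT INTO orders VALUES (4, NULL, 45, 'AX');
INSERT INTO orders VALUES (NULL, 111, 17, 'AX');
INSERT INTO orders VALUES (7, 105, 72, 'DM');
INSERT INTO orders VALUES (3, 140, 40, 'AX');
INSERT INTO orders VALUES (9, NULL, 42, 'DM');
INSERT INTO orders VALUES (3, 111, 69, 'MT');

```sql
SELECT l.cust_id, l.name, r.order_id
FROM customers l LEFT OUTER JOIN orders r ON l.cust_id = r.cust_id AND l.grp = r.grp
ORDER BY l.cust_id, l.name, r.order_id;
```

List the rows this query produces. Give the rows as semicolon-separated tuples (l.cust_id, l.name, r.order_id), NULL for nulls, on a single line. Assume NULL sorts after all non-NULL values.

LEFT JOIN keeps every row from `customers`; unmatched rows get NULL for `orders`'s columns.
Matching on l.cust_id = r.cust_id AND l.grp = r.grp. A NULL in a compared column never satisfies the condition.
- l (cust_id=6, grp=DM) has no partner → padded with NULL.
- l (cust_id=8, grp=DM) has no partner → padded with NULL.
- l (cust_id=6, grp=AX) has no partner → padded with NULL.
- l (cust_id=4, grp=AX) pairs with 2 row(s) of r.
- l (cust_id=6, grp=DM) has no partner → padded with NULL.
- l (cust_id=1, grp=DM) has no partner → padded with NULL.
After projecting and ordering:
l.cust_id | l.name | r.order_id
1 | Dave | NULL
4 | NULL | 157
4 | NULL | NULL
6 | Eve | NULL
6 | Nora | NULL
6 | Sara | NULL
8 | NULL | NULL

(1, Dave, NULL); (4, NULL, 157); (4, NULL, NULL); (6, Eve, NULL); (6, Nora, NULL); (6, Sara, NULL); (8, NULL, NULL)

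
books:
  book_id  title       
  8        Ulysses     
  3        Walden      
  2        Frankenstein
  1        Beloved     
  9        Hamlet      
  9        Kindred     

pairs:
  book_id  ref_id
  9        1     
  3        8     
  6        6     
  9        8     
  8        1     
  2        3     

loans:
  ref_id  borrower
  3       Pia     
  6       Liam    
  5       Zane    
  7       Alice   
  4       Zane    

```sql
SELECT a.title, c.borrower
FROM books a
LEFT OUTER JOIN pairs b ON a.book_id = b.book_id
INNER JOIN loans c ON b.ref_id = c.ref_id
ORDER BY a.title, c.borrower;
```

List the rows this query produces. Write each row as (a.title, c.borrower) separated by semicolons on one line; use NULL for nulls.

(Frankenstein, Pia)

Joins associate left-to-right: books LEFT JOIN pairs on book_id gives 8 intermediate row(s).
Then INNER JOIN `loans c` on ref_id: keep only rows whose b.ref_id appears in c.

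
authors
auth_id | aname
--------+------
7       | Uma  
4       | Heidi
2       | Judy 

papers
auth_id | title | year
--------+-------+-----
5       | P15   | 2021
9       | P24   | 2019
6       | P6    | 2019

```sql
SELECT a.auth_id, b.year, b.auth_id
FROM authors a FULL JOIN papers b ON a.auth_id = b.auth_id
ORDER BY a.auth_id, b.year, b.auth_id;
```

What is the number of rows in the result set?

6

FULL OUTER JOIN keeps every row from both sides; unmatched rows get NULL for the other side's columns.
Matching on a.auth_id = b.auth_id.
- auth_id=7: no b row matches, row kept with b columns NULL.
- auth_id=4: no b row matches, row kept with b columns NULL.
- auth_id=2: no b row matches, row kept with b columns NULL.
- 3 row(s) from b found no a partner → padded with NULL.
Total: 0 matched + 6 padded = 6 rows.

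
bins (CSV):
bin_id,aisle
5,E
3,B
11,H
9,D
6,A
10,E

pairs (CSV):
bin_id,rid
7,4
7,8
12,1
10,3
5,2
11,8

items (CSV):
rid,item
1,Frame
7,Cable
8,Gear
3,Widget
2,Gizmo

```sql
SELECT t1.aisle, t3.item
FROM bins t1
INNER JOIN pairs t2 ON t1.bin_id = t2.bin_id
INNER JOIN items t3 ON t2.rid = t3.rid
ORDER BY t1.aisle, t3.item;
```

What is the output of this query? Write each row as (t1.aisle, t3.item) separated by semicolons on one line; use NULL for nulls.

(E, Gizmo); (E, Widget); (H, Gear)

Evaluate left to right. First `bins t1 INNER JOIN pairs t2` on bin_id: 3 row(s).
Then INNER JOIN `items t3` on rid: keep only rows whose t2.rid appears in t3.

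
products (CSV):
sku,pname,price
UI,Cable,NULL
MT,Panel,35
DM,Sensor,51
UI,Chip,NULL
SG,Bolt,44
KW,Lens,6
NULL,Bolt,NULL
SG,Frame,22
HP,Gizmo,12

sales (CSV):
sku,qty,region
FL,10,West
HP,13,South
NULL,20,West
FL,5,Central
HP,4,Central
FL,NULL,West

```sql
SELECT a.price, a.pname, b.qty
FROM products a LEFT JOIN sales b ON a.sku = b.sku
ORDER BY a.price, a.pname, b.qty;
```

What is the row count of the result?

10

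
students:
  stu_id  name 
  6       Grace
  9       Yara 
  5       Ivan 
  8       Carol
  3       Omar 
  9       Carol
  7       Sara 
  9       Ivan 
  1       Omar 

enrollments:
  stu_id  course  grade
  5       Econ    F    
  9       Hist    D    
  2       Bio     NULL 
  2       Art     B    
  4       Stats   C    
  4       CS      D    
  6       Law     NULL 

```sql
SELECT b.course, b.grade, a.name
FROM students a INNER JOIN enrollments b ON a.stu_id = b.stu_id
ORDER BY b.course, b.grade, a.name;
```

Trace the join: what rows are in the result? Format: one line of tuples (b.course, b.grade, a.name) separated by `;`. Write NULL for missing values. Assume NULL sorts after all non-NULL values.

(Econ, F, Ivan); (Hist, D, Carol); (Hist, D, Ivan); (Hist, D, Yara); (Law, NULL, Grace)

INNER JOIN keeps only pairs where the ON condition holds.
Matching on a.stu_id = b.stu_id.
- a[0] stu_id=6 → 1 match(es) in b → 1 row(s).
- a[1] stu_id=9 → 1 match(es) in b → 1 row(s).
- a[2] stu_id=5 → 1 match(es) in b → 1 row(s).
- a[3] stu_id=8 → no match; dropped.
- a[4] stu_id=3 → no match; dropped.
- a[5] stu_id=9 → 1 match(es) in b → 1 row(s).
- a[6] stu_id=7 → no match; dropped.
- a[7] stu_id=9 → 1 match(es) in b → 1 row(s).
- a[8] stu_id=1 → no match; dropped.
After projecting and ordering:
b.course | b.grade | a.name
Econ | F | Ivan
Hist | D | Carol
Hist | D | Ivan
Hist | D | Yara
Law | NULL | Grace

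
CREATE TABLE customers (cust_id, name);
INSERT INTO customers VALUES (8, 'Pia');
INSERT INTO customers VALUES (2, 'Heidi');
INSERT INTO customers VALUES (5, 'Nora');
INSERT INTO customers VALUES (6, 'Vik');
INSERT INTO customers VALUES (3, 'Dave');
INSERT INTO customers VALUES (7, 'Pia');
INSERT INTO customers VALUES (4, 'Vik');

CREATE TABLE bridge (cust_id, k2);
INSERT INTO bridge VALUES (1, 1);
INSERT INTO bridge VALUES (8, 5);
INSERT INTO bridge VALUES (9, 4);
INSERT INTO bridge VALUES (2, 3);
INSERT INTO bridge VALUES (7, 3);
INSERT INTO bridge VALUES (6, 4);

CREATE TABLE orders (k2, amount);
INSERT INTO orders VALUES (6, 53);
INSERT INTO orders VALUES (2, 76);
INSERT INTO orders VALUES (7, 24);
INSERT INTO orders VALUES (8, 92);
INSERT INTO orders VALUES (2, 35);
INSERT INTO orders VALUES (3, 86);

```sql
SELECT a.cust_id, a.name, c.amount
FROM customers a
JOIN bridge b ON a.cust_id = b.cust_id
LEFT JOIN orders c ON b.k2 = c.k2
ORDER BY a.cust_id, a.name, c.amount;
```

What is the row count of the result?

4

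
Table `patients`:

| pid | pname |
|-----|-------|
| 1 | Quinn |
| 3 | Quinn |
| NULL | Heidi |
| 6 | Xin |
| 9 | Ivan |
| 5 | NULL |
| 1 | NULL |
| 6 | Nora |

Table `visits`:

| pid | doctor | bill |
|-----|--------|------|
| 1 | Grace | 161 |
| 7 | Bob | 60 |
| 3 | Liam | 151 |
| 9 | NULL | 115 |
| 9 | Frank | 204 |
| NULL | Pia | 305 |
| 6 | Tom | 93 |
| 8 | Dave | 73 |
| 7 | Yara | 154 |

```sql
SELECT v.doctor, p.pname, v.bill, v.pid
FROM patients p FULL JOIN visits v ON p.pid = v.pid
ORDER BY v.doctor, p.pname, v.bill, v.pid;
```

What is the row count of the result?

13

FULL OUTER JOIN keeps every row from both sides; unmatched rows get NULL for the other side's columns.
Matching on p.pid = v.pid. A NULL in a compared column never satisfies the condition.
- p[0] pid=1 → 1 match(es) in v → 1 row(s).
- p[1] pid=3 → 1 match(es) in v → 1 row(s).
- p[2] pid=NULL → no match; kept with NULLs on the v side.
- p[3] pid=6 → 1 match(es) in v → 1 row(s).
- p[4] pid=9 → 2 match(es) in v → 2 row(s).
- p[5] pid=5 → no match; kept with NULLs on the v side.
- p[6] pid=1 → 1 match(es) in v → 1 row(s).
- p[7] pid=6 → 1 match(es) in v → 1 row(s).
- plus 4 unmatched v row(s), each kept with NULL p columns.
Total: 7 matched + 6 padded = 13 rows.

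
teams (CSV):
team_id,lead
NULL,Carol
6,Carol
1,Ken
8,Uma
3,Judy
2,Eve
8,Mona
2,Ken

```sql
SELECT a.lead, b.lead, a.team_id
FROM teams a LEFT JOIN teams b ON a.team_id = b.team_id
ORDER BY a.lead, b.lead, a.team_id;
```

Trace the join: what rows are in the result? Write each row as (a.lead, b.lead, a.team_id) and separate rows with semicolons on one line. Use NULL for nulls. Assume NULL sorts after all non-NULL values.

LEFT JOIN keeps every row from `teams a`; unmatched rows get NULL for `teams b`'s columns.
Matching on a.team_id = b.team_id. A NULL in a compared column never satisfies the condition.
Matched pairs: 11; unmatched a rows kept: 1.

(Carol, Carol, 6); (Carol, NULL, NULL); (Eve, Eve, 2); (Eve, Ken, 2); (Judy, Judy, 3); (Ken, Eve, 2); (Ken, Ken, 1); (Ken, Ken, 2); (Mona, Mona, 8); (Mona, Uma, 8); (Uma, Mona, 8); (Uma, Uma, 8)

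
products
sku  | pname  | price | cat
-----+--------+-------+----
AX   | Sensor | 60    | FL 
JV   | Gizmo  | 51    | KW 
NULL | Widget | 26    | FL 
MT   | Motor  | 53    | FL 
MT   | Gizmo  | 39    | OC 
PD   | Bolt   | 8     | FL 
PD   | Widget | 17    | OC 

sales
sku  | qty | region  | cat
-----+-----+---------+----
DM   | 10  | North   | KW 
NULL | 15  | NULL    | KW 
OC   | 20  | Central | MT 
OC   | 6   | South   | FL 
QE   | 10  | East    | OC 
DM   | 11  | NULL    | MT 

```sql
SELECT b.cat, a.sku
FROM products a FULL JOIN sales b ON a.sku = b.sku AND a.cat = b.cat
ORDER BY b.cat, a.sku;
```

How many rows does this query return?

13

FULL OUTER JOIN keeps every row from both sides; unmatched rows get NULL for the other side's columns.
Matching on a.sku = b.sku AND a.cat = b.cat. A NULL in a compared column never satisfies the condition.
- a row (sku=AX, cat=FL): no match → kept, b columns NULL.
- a row (sku=JV, cat=KW): no match → kept, b columns NULL.
- a row (sku=NULL, cat=FL): no match → kept, b columns NULL.
- a row (sku=MT, cat=FL): no match → kept, b columns NULL.
- a row (sku=MT, cat=OC): no match → kept, b columns NULL.
- a row (sku=PD, cat=FL): no match → kept, b columns NULL.
- a row (sku=PD, cat=OC): no match → kept, b columns NULL.
- 6 row(s) from b found no a partner → padded with NULL.
Total: 0 matched + 13 padded = 13 rows.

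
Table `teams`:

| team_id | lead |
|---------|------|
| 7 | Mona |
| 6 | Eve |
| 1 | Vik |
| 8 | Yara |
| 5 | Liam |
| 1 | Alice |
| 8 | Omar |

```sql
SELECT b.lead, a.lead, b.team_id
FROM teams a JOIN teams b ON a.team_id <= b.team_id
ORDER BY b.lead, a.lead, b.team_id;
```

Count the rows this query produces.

30

INNER JOIN keeps only pairs where the ON condition holds.
Matching on a.team_id <= b.team_id.
Matched pairs: 30.
Total: 30 rows.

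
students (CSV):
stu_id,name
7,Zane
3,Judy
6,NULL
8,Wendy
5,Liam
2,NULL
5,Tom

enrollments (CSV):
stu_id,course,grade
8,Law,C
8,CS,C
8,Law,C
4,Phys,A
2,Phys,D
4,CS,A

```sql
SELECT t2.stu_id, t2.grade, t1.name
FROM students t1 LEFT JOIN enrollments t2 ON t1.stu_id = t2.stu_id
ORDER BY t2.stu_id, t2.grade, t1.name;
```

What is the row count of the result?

LEFT JOIN keeps every row from `students`; unmatched rows get NULL for `enrollments`'s columns.
Matching on t1.stu_id = t2.stu_id.
- stu_id=7: no t2 row matches, row kept with t2 columns NULL.
- stu_id=3: no t2 row matches, row kept with t2 columns NULL.
- stu_id=6: no t2 row matches, row kept with t2 columns NULL.
- stu_id=8: 3 matching t2 row(s), so 3 row(s) emitted.
- stu_id=5: no t2 row matches, row kept with t2 columns NULL.
- stu_id=2: 1 matching t2 row(s), so 1 row(s) emitted.
- stu_id=5: no t2 row matches, row kept with t2 columns NULL.
Total: 4 matched + 5 padded = 9 rows.

9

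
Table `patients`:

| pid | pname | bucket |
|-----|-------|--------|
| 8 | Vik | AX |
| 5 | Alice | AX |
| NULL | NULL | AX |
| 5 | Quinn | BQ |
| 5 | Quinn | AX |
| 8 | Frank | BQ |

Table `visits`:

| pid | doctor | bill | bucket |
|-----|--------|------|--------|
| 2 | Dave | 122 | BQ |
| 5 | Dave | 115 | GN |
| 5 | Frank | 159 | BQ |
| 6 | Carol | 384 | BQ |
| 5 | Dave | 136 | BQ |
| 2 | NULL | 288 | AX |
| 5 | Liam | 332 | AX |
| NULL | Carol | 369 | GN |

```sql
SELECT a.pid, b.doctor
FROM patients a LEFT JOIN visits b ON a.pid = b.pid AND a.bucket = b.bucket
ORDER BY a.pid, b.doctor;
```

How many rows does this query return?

LEFT JOIN keeps every row from `patients`; unmatched rows get NULL for `visits`'s columns.
Matching on a.pid = b.pid AND a.bucket = b.bucket. A NULL in a compared column never satisfies the condition.
- a (pid=8, bucket=AX) has no partner → padded with NULL.
- a (pid=5, bucket=AX) pairs with 1 row(s) of b.
- a (pid=NULL, bucket=AX) has no partner → padded with NULL.
- a (pid=5, bucket=BQ) pairs with 2 row(s) of b.
- a (pid=5, bucket=AX) pairs with 1 row(s) of b.
- a (pid=8, bucket=BQ) has no partner → padded with NULL.
Total: 4 matched + 3 padded = 7 rows.

7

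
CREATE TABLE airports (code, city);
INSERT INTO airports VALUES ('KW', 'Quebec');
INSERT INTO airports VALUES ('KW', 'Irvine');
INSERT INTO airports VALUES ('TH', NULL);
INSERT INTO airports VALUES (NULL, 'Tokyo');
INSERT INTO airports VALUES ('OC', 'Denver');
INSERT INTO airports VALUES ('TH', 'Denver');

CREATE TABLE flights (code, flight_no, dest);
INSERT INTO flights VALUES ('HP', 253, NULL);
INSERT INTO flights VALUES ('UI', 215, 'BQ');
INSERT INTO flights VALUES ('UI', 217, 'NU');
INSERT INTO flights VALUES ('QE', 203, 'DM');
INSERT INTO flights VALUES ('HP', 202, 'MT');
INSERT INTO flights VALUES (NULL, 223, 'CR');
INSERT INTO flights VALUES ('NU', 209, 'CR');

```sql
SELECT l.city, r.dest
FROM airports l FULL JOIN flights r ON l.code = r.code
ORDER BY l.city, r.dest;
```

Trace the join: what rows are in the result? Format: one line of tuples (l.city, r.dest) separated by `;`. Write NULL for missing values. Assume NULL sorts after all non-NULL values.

(Denver, NULL); (Denver, NULL); (Irvine, NULL); (Quebec, NULL); (Tokyo, NULL); (NULL, BQ); (NULL, CR); (NULL, CR); (NULL, DM); (NULL, MT); (NULL, NU); (NULL, NULL); (NULL, NULL)

FULL OUTER JOIN keeps every row from both sides; unmatched rows get NULL for the other side's columns.
Matching on l.code = r.code. A NULL in a compared column never satisfies the condition.
Matched pairs: 0; unmatched l rows kept: 6; unmatched r rows kept: 7.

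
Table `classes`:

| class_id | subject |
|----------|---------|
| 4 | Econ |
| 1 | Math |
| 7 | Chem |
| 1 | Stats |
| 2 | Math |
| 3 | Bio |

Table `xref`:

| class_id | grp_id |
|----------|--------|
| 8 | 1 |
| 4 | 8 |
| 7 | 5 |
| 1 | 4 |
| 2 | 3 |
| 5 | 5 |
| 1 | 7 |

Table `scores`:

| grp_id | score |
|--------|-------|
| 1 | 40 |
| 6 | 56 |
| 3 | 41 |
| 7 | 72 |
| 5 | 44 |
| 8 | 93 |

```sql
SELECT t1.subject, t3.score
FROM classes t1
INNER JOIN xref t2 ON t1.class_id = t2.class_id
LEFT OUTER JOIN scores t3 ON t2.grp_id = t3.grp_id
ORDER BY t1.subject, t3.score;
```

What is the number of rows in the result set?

7

Joins associate left-to-right: classes INNER JOIN xref on class_id gives 7 intermediate row(s).
Then LEFT JOIN `scores t3` on grp_id: each of those 7 rows is kept; rows whose t2.grp_id has no match in t3 get NULL for t3's columns.
Result: 7 row(s).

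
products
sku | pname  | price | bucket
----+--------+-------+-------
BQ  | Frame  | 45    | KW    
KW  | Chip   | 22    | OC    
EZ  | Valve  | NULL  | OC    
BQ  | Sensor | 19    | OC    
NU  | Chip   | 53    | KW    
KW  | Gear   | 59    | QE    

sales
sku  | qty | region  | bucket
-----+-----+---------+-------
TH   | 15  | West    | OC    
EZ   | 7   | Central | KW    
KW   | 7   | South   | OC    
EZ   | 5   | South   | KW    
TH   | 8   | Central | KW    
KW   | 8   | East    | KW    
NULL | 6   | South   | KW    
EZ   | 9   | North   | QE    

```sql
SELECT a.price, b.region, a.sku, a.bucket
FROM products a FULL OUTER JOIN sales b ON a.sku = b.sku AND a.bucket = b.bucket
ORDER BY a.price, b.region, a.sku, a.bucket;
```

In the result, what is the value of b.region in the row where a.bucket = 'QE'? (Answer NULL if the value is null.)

FULL OUTER JOIN keeps every row from both sides; unmatched rows get NULL for the other side's columns.
Matching on a.sku = b.sku AND a.bucket = b.bucket. A NULL in a compared column never satisfies the condition.
- a row (sku=BQ, bucket=KW): no match → kept, b columns NULL.
- a row (sku=KW, bucket=OC): matches 1 b row(s) → 1 output row(s).
- a row (sku=EZ, bucket=OC): no match → kept, b columns NULL.
- a row (sku=BQ, bucket=OC): no match → kept, b columns NULL.
- a row (sku=NU, bucket=KW): no match → kept, b columns NULL.
- a row (sku=KW, bucket=QE): no match → kept, b columns NULL.
- 7 b row(s) had no a match → kept, a columns NULL.

NULL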